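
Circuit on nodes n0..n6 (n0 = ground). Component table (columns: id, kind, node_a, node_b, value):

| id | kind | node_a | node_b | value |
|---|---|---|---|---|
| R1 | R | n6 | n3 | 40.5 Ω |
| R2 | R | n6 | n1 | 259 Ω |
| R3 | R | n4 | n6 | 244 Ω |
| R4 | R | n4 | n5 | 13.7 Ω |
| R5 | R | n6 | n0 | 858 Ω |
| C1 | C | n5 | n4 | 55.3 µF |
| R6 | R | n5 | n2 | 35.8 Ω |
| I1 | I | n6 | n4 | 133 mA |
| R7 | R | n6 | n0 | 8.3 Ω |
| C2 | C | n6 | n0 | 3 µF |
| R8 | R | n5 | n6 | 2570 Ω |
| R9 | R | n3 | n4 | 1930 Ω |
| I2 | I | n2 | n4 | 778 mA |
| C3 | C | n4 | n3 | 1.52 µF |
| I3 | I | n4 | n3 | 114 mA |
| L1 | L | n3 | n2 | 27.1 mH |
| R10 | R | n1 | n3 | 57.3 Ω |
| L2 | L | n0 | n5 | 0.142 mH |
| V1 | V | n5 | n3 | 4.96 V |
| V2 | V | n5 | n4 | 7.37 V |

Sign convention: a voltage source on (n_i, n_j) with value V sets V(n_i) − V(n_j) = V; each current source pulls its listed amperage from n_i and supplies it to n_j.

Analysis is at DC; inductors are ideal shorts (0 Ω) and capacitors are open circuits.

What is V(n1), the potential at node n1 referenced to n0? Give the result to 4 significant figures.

Element admittances at DC:
  Y(R1) = 0.02469 S between n6,n3
  Y(R2) = 0.003861 S between n6,n1
  Y(R3) = 0.004098 S between n4,n6
  Y(R4) = 0.07299 S between n4,n5
  Y(R5) = 0.001166 S between n6,n0
  Y(C1) = 0.000 S between n5,n4
  Y(R6) = 0.02793 S between n5,n2
  I1: injects 0.133 A into n4 (from n6)
  Y(R7) = 0.1205 S between n6,n0
  Y(C2) = 0.000 S between n6,n0
  Y(R8) = 0.0003891 S between n5,n6
  Y(R9) = 0.0005181 S between n3,n4
  I2: injects 0.778 A into n4 (from n2)
  Y(C3) = 0.000 S between n4,n3
  I3: injects 0.114 A into n3 (from n4)
  L1: short n3↔n2 (DC inductor)
  Y(R10) = 0.01745 S between n1,n3
  L2: short n0↔n5 (DC inductor)
  V1: constraint V(n5)−V(n3) = 4.96
  V2: constraint V(n5)−V(n4) = 7.37
Assemble and solve the 10×10 MNA system:
  V(n1)=-4.416  V(n2)=-4.960  V(n3)=-4.960  V(n4)=-7.370  V(n5)=0.000  V(n6)=-1.957
  i(L1)=0.6395  i(L2)=-0.2381  i(V1)=0.4431  i(V2)=-1.358

-4.416 V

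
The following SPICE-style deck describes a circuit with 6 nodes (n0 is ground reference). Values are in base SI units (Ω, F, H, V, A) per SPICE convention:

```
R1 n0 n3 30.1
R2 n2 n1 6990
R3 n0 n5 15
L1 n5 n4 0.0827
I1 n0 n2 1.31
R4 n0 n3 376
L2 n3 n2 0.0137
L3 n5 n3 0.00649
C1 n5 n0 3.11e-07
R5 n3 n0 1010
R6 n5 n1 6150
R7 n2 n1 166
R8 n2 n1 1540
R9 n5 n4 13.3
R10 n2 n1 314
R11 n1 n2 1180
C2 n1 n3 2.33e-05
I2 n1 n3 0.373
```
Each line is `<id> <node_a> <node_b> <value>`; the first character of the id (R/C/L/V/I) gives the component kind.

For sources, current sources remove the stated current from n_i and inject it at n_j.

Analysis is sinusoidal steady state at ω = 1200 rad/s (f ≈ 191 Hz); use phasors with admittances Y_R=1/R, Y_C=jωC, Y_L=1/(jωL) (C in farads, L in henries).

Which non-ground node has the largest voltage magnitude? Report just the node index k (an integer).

2

Element admittances at ω=1200 rad/s:
  Y(R1) = 0.03322+0.000j S between n0,n3
  Y(R2) = 0.0001431+0.000j S between n2,n1
  Y(R3) = 0.06667+0.000j S between n0,n5
  Y(L1) = 0.000-0.01008j S between n5,n4
  I1: injects 1.31 A into n2 (from n0)
  Y(R4) = 0.002660+0.000j S between n0,n3
  Y(L2) = 0.000-0.06083j S between n3,n2
  Y(L3) = 0.000-0.1284j S between n5,n3
  Y(C1) = 0.000+0.0003732j S between n5,n0
  Y(R5) = 0.0009901+0.000j S between n3,n0
  Y(R6) = 0.0001626+0.000j S between n5,n1
  Y(R7) = 0.006024+0.000j S between n2,n1
  Y(R8) = 0.0006494+0.000j S between n2,n1
  Y(R9) = 0.07519+0.000j S between n5,n4
  Y(R10) = 0.003185+0.000j S between n2,n1
  Y(R11) = 0.0008475+0.000j S between n1,n2
  Y(C2) = 0.000+0.02796j S between n1,n3
  I2: injects 0.373 A into n3 (from n1)
Assemble and solve the 5×5 MNA system:
  V(n1)=16.34+18.00j  V(n2)=14.81+25.85j  V(n3)=13.41+4.043j  V(n4)=12.22-2.304j  V(n5)=12.22-2.304j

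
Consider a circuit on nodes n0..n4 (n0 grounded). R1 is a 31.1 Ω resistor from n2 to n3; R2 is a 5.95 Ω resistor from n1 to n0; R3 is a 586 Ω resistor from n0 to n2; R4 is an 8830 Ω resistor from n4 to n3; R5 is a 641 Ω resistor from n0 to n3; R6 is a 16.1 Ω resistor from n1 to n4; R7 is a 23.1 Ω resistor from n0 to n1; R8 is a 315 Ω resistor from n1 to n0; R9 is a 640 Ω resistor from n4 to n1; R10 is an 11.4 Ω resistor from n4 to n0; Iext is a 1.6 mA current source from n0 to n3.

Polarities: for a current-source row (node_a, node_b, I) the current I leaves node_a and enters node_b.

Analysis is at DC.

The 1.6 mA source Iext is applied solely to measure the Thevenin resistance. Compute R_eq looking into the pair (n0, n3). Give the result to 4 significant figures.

MNA unknowns: 4 node voltages V₁..V_4
R1: Y=0.03215 on G[2,3]
R2: Y=0.1681 on G[1,0]
R3: Y=0.001706 on G[0,2]
R4: Y=0.0001133 on G[4,3]
R5: Y=0.001560 on G[0,3]
R6: Y=0.06211 on G[1,4]
R7: Y=0.04329 on G[0,1]
R8: Y=0.003175 on G[1,0]
R9: Y=0.001563 on G[4,1]
R10: Y=0.08772 on G[4,0]
Iext: z[0]−=0.0016, z[3]+=0.0016
solve → V1=9.195e-05, V2=0.4613, V3=0.4858, V4=0.0004018

R_eq = 303.6 Ω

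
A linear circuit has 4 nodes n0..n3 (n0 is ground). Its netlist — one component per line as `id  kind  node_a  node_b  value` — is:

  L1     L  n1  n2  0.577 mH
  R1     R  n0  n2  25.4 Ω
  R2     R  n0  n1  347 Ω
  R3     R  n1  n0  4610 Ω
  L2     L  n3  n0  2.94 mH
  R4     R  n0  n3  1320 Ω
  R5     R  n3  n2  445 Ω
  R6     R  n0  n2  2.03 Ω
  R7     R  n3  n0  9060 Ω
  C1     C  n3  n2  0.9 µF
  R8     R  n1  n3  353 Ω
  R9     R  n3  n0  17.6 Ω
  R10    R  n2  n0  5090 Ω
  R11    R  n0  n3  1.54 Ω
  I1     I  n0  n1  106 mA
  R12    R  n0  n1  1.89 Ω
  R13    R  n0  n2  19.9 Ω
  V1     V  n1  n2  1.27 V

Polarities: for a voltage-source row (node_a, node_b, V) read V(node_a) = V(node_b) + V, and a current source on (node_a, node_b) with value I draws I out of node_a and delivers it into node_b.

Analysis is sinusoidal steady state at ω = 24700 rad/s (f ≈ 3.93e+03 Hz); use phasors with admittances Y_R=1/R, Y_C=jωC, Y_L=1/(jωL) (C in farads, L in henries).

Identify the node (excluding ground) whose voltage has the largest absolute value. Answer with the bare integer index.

1

Apply KCL at each of the 3 non-ground nodes and solve the resulting linear system.
Node n1: branches {L1, R2, R3, R8, I1, R12, V1} → V_1 = 0.7583+0.01010j
Node n2: branches {L1, R1, R5, R6, C1, R10, R13, V1} → V_2 = -0.5117+0.01010j
Node n3: branches {L2, R4, R5, R7, C1, R8, R9, R11} → V_3 = 0.0008977-0.01591j
Source currents: i(V1)=-0.2997+0.08366j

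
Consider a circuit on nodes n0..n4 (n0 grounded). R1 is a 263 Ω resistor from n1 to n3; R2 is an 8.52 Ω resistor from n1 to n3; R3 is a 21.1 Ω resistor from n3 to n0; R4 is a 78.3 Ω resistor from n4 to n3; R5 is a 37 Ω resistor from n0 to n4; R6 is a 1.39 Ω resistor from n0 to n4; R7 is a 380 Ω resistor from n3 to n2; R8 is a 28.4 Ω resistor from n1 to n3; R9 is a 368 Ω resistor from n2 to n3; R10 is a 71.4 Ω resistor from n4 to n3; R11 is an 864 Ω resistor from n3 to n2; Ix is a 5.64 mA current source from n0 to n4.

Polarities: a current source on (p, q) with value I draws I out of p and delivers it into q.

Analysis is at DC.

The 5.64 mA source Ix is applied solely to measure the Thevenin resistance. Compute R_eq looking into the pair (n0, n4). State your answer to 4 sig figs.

R_eq = 1.310 Ω

Element admittances at DC:
  Y(R1) = 0.003802 S between n1,n3
  Y(R2) = 0.1174 S between n1,n3
  Y(R3) = 0.04739 S between n3,n0
  Y(R4) = 0.01277 S between n4,n3
  Y(R5) = 0.02703 S between n0,n4
  Y(R6) = 0.7194 S between n0,n4
  Y(R7) = 0.002632 S between n3,n2
  Y(R8) = 0.03521 S between n1,n3
  Y(R9) = 0.002717 S between n2,n3
  Y(R10) = 0.01401 S between n4,n3
  Y(R11) = 0.001157 S between n3,n2
  Ix: injects 0.00564 A into n4 (from n0)
Assemble and solve the 4×4 MNA system:
  V(n1)=0.002667  V(n2)=0.002667  V(n3)=0.002667  V(n4)=0.007386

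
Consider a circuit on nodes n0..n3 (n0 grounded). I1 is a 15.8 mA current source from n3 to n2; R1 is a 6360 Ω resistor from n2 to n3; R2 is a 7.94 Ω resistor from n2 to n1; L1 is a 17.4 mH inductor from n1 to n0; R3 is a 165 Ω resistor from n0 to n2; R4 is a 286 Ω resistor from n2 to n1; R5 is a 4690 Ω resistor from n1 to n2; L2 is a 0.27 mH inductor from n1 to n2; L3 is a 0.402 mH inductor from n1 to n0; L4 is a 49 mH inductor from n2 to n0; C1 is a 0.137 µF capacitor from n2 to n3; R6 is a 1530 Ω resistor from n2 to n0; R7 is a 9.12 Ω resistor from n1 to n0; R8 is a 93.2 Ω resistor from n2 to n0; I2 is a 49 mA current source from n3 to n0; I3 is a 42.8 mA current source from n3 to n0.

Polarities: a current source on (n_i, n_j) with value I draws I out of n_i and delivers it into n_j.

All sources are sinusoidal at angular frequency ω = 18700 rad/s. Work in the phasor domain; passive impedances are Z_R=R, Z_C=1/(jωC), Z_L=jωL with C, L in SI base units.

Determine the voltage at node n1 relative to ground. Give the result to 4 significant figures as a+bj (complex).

-0.3356-0.3278j V

MNA unknowns: 3 node voltages V₁..V_3
I1: z[3]−=0.0158, z[2]+=0.0158
R1: Y=0.0001572+0.000j on G[2,3]
R2: Y=0.1259+0.000j on G[2,1]
L1: Y=0.000-0.003073j on G[1,0]
R3: Y=0.006061+0.000j on G[0,2]
R4: Y=0.003497+0.000j on G[2,1]
R5: Y=0.0002132+0.000j on G[1,2]
L2: Y=0.000-0.1981j on G[1,2]
L3: Y=0.000-0.1330j on G[1,0]
L4: Y=0.000-0.001091j on G[2,0]
C1: Y=0.000+0.002562j on G[2,3]
R6: Y=0.0006536+0.000j on G[2,0]
R7: Y=0.1096+0.000j on G[1,0]
R8: Y=0.01073+0.000j on G[2,0]
I2: z[3]−=0.049, z[0]+=0.049
I3: z[3]−=0.0428, z[0]+=0.0428
solve → V1=-0.3356-0.3278j, V2=-0.5584-0.5930j, V3=-3.126+41.25j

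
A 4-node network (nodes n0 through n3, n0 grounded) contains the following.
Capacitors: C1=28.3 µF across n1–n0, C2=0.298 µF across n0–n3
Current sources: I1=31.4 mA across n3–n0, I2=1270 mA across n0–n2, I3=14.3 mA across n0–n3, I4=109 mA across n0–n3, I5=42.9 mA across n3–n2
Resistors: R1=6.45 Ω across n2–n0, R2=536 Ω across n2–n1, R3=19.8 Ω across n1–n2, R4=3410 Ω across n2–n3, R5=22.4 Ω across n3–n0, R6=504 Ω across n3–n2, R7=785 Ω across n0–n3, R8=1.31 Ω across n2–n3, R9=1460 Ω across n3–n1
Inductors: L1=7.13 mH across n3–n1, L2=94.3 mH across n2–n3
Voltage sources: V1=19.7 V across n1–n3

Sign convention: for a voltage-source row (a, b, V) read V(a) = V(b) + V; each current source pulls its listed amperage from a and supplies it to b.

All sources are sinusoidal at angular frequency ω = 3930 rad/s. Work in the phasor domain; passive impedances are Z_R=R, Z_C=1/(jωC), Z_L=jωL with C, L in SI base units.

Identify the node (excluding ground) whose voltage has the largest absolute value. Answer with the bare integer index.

Element admittances at ω=3930 rad/s:
  Y(C1) = 0.000+0.1112j S between n1,n0
  I1: injects 0.0314 A into n0 (from n3)
  Y(R1) = 0.1550+0.000j S between n2,n0
  I2: injects 1.27 A into n2 (from n0)
  Y(R2) = 0.001866+0.000j S between n2,n1
  Y(R3) = 0.05051+0.000j S between n1,n2
  Y(R4) = 0.0002933+0.000j S between n2,n3
  I3: injects 0.0143 A into n3 (from n0)
  I4: injects 0.109 A into n3 (from n0)
  Y(R5) = 0.04464+0.000j S between n3,n0
  Y(L1) = 0.000-0.03569j S between n3,n1
  Y(R6) = 0.001984+0.000j S between n3,n2
  Y(C2) = 0.000+0.001171j S between n0,n3
  Y(R7) = 0.001274+0.000j S between n0,n3
  Y(R8) = 0.7634+0.000j S between n2,n3
  I5: injects 0.0429 A into n2 (from n3)
  Y(R9) = 0.0006849+0.000j S between n3,n1
  Y(L2) = 0.000-0.002698j S between n2,n3
  V1: constraint V(n1)−V(n3) = 19.7
Assemble and solve the 4×4 MNA system:
  V(n1)=18.05-11.39j  V(n2)=1.018-9.565j  V(n3)=-1.649-11.39j
  i(V1)=-2.172-1.209j

1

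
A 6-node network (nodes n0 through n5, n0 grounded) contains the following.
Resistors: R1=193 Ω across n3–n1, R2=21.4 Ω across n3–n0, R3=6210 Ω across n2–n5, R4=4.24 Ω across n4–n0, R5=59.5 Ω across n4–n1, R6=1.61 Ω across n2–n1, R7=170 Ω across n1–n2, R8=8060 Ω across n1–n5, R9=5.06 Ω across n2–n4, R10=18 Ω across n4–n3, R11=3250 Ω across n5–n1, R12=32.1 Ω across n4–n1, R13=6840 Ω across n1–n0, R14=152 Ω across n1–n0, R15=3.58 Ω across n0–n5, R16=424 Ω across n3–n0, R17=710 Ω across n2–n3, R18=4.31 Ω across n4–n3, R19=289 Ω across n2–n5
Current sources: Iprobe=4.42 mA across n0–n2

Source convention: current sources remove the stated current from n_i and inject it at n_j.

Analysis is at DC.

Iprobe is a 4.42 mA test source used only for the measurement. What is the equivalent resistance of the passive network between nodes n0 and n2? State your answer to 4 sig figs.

MNA unknowns: 5 node voltages V₁..V_5
R1: Y=0.005181 on G[3,1]
R2: Y=0.04673 on G[3,0]
R3: Y=0.0001610 on G[2,5]
R4: Y=0.2358 on G[4,0]
R5: Y=0.01681 on G[4,1]
R6: Y=0.6211 on G[2,1]
R7: Y=0.005882 on G[1,2]
R8: Y=0.0001241 on G[1,5]
R9: Y=0.1976 on G[2,4]
R10: Y=0.05556 on G[4,3]
R11: Y=0.0003077 on G[5,1]
R12: Y=0.03115 on G[4,1]
R13: Y=0.0001462 on G[1,0]
R14: Y=0.006579 on G[1,0]
R15: Y=0.2793 on G[0,5]
R16: Y=0.002358 on G[3,0]
R17: Y=0.001408 on G[2,3]
R18: Y=0.2320 on G[4,3]
R19: Y=0.003460 on G[2,5]
Iprobe: z[0]−=0.00442, z[2]+=0.00442
solve → V1=0.02961, V2=0.03123, V3=0.01288, V4=0.01469, V5=0.0004442

R_eq = 7.065 Ω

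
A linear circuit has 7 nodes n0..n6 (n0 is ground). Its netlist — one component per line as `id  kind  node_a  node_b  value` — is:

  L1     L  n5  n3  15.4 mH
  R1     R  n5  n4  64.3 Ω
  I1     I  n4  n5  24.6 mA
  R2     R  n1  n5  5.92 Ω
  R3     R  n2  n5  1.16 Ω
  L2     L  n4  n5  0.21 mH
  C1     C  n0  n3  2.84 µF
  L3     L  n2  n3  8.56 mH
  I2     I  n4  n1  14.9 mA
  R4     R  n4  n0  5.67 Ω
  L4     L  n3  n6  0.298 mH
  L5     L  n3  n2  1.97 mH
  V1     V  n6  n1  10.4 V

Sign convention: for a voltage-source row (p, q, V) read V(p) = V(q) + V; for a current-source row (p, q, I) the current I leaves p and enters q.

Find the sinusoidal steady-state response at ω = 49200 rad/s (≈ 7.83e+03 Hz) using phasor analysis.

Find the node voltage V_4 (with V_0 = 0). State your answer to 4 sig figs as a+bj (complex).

-1.774+1.908j V

MNA unknowns: 6 node voltages V₁..V_6 plus 1 source current (V1)
L1: Y=0.000-0.001320j on G[5,3]
R1: Y=0.01555+0.000j on G[5,4]
I1: z[4]−=0.0246, z[5]+=0.0246
R2: Y=0.1689+0.000j on G[1,5]
R3: Y=0.8621+0.000j on G[2,5]
L2: Y=0.000-0.09679j on G[4,5]
C1: Y=0.000+0.1397j on G[0,3]
L3: Y=0.000-0.002374j on G[2,3]
I2: z[4]−=0.0149, z[1]+=0.0149
R4: Y=0.1764+0.000j on G[4,0]
L4: Y=0.000-0.06821j on G[3,6]
L5: Y=0.000-0.01032j on G[3,2]
V1: row V6−V1=10.4, i_V1 at 6,1
solve → V1=-7.213+1.959j, V2=-5.634-0.3483j, V3=-2.408-2.239j, V4=-1.774+1.908j, V5=-5.606-0.3008j, V6=3.187+1.959j
aux → i_V1=-0.2863+0.3817j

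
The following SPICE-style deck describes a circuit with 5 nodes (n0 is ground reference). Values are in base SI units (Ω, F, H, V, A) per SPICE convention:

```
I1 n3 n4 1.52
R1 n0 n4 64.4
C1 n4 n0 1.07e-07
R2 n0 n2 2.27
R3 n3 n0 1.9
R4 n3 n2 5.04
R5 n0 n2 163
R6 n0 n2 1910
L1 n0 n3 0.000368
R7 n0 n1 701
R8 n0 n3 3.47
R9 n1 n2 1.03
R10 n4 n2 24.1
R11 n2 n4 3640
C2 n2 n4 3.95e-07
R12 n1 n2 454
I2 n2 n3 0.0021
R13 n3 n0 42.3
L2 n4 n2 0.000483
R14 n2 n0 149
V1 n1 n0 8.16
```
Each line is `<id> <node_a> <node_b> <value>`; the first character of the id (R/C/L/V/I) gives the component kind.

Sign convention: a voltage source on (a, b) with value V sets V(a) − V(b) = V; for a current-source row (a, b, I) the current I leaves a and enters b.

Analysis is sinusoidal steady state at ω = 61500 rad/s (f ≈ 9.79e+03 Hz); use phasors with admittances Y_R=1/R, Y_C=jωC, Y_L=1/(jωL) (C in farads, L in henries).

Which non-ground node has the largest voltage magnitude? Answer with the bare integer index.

Element admittances at ω=61500 rad/s:
  I1: injects 1.52 A into n4 (from n3)
  Y(R1) = 0.01553+0.000j S between n0,n4
  Y(C1) = 0.000+0.006581j S between n4,n0
  Y(R2) = 0.4405+0.000j S between n0,n2
  Y(R3) = 0.5263+0.000j S between n3,n0
  Y(R4) = 0.1984+0.000j S between n3,n2
  Y(R5) = 0.006135+0.000j S between n0,n2
  Y(R6) = 0.0005236+0.000j S between n0,n2
  Y(L1) = 0.000-0.04419j S between n0,n3
  Y(R7) = 0.001427+0.000j S between n0,n1
  Y(R8) = 0.2882+0.000j S between n0,n3
  Y(R9) = 0.9709+0.000j S between n1,n2
  Y(R10) = 0.04149+0.000j S between n4,n2
  Y(R11) = 0.0002747+0.000j S between n2,n4
  Y(C2) = 0.000+0.02429j S between n2,n4
  Y(R12) = 0.002203+0.000j S between n1,n2
  I2: injects 0.0021 A into n3 (from n2)
  Y(R13) = 0.02364+0.000j S between n3,n0
  Y(L2) = 0.000-0.03366j S between n4,n2
  Y(R14) = 0.006711+0.000j S between n2,n0
  V1: constraint V(n1)−V(n0) = 8.16
Assemble and solve the 5×5 MNA system:
  V(n1)=8.160+0.000j  V(n2)=5.479-0.1334j  V(n3)=-0.4137-0.04316j  V(n4)=30.48+0.4916j
  i(V1)=-2.620-0.1298j

4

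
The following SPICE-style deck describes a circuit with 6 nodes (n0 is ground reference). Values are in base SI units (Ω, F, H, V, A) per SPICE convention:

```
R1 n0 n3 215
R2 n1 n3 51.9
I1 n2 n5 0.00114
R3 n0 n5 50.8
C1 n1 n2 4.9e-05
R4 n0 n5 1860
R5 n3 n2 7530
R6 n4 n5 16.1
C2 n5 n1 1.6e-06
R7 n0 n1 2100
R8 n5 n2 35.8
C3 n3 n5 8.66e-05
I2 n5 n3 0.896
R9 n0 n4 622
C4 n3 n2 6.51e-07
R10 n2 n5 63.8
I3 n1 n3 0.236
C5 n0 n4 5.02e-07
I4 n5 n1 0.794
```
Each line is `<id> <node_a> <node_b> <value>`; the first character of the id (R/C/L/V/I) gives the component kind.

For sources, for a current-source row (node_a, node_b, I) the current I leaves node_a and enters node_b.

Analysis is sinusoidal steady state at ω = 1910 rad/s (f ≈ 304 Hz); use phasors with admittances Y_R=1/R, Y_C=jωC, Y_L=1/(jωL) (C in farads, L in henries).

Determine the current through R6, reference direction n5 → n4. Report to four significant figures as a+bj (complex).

-0.001595+0.002112j A

Apply KCL at each of the 5 non-ground nodes and solve the resulting linear system.
Node n1: branches {R2, C1, C2, R7, I3, I4} → V_1 = 8.131-4.331j
Node n2: branches {I1, C1, R5, R8, C4, R10} → V_2 = 8.780-0.2128j
Node n3: branches {R1, R2, R5, C3, I2, C4, I3} → V_3 = 0.2913-6.270j
Node n4: branches {R6, R9, C5} → V_4 = -0.1539+1.406j
Node n5: branches {I1, R3, R4, R6, C2, R8, C3, I2, R10, I4} → V_5 = -0.1796+1.440j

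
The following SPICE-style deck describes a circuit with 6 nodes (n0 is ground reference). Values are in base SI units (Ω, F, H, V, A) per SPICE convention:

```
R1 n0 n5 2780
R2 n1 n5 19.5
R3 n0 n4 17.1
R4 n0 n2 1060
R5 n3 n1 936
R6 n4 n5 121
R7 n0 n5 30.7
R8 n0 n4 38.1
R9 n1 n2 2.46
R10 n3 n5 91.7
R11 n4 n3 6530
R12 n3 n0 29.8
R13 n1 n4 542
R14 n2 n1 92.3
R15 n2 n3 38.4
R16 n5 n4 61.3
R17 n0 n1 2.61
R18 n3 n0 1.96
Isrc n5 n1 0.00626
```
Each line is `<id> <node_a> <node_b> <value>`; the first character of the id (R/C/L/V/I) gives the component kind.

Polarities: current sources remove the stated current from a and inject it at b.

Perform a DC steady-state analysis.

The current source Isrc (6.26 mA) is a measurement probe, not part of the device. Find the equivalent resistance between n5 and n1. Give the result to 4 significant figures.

R_eq = 9.440 Ω

Apply KCL at each of the 5 non-ground nodes and solve the resulting linear system.
Node n1: branches {R2, R5, R9, R13, R14, R17, Isrc} → V_1 = 0.007761
Node n2: branches {R4, R9, R14, R15} → V_2 = 0.007253
Node n3: branches {R5, R10, R11, R12, R15, R18} → V_3 = -0.0006261
Node n4: branches {R3, R6, R8, R11, R13, R16} → V_4 = -0.01121
Node n5: branches {R1, R2, R6, R7, R10, R16, Isrc} → V_5 = -0.05133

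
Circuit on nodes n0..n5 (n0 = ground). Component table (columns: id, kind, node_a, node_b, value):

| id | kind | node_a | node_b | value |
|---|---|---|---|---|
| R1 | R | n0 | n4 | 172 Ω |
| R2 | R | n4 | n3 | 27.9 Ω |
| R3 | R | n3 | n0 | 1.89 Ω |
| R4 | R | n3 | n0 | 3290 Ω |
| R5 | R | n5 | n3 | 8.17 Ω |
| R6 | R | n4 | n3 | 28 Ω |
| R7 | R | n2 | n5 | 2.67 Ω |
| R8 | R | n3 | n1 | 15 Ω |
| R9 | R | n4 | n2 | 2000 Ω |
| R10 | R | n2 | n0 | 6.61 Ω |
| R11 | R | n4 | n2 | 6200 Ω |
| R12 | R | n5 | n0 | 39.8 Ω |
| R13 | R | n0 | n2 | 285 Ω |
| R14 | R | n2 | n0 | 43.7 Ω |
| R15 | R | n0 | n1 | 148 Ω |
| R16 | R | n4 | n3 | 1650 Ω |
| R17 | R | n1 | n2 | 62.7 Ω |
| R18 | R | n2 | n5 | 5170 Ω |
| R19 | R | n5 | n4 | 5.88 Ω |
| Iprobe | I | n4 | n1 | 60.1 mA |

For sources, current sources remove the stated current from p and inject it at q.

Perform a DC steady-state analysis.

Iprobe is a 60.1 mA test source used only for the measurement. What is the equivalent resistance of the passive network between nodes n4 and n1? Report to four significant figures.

R_eq = 16.28 Ω

Element admittances at DC:
  Y(R1) = 0.005814 S between n0,n4
  Y(R2) = 0.03584 S between n4,n3
  Y(R3) = 0.5291 S between n3,n0
  Y(R4) = 0.0003040 S between n3,n0
  Y(R5) = 0.1224 S between n5,n3
  Y(R6) = 0.03571 S between n4,n3
  Y(R7) = 0.3745 S between n2,n5
  Y(R8) = 0.06667 S between n3,n1
  Y(R9) = 0.0005000 S between n4,n2
  Y(R10) = 0.1513 S between n2,n0
  Y(R11) = 0.0001613 S between n4,n2
  Y(R12) = 0.02513 S between n5,n0
  Y(R13) = 0.003509 S between n0,n2
  Y(R14) = 0.02288 S between n2,n0
  Y(R15) = 0.006757 S between n0,n1
  Y(R16) = 0.0006061 S between n4,n3
  Y(R17) = 0.01595 S between n1,n2
  Y(R18) = 0.0001934 S between n2,n5
  Y(R19) = 0.1701 S between n5,n4
  Iprobe: injects 0.0601 A into n1 (from n4)
Assemble and solve the 5×5 MNA system:
  V(n1)=0.6752  V(n2)=-0.04483  V(n3)=0.01433  V(n4)=-0.3034  V(n5)=-0.09627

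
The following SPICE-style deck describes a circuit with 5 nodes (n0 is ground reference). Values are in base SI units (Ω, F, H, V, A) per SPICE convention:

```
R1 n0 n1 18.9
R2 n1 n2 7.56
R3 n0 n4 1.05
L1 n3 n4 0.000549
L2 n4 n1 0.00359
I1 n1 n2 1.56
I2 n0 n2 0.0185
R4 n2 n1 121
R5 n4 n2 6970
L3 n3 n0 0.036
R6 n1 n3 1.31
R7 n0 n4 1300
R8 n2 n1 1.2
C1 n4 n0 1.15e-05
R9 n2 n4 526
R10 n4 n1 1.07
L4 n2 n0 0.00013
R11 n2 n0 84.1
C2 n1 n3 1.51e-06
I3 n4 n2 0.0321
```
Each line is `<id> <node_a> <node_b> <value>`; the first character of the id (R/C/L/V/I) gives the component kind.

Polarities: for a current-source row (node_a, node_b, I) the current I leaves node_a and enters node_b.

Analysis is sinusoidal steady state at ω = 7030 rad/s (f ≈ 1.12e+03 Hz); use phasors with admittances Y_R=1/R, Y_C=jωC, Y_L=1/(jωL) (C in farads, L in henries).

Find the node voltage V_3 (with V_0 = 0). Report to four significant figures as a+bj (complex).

-0.8895+0.1376j V

Apply KCL at each of the 4 non-ground nodes and solve the resulting linear system.
Node n1: branches {R1, R2, L2, I1, R4, R6, R8, R10, C2} → V_1 = -0.9174+0.2843j
Node n2: branches {R2, I1, I2, R4, R5, R8, R9, L4, R11, I3} → V_2 = 0.1859+0.4867j
Node n3: branches {L1, L3, R6, C2} → V_3 = -0.8895+0.1376j
Node n4: branches {R3, L1, L2, R5, R7, C1, R9, R10, I3} → V_4 = -0.4719+0.2279j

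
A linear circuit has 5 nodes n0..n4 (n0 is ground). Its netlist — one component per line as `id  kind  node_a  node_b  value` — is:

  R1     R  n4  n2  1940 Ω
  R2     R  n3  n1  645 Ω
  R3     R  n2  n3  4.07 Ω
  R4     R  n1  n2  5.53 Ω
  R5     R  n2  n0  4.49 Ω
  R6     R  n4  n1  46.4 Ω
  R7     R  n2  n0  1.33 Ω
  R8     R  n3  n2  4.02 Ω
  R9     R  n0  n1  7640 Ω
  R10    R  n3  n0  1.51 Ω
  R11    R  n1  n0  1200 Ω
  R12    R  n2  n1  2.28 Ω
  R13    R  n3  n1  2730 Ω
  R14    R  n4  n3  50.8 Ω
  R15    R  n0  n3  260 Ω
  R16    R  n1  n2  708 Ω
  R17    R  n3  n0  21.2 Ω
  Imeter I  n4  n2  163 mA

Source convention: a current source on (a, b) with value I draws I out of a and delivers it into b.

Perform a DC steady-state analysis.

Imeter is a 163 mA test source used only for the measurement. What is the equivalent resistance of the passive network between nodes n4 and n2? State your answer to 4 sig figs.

R_eq = 24.62 Ω

MNA unknowns: 4 node voltages V₁..V_4
R1: Y=0.0005155 on G[4,2]
R2: Y=0.001550 on G[3,1]
R3: Y=0.2457 on G[2,3]
R4: Y=0.1808 on G[1,2]
R5: Y=0.2227 on G[2,0]
R6: Y=0.02155 on G[4,1]
R7: Y=0.7519 on G[2,0]
R8: Y=0.2488 on G[3,2]
R9: Y=0.0001309 on G[0,1]
R10: Y=0.6623 on G[3,0]
R11: Y=0.0008333 on G[1,0]
R12: Y=0.4386 on G[2,1]
R13: Y=0.0003663 on G[3,1]
R14: Y=0.01969 on G[4,3]
R15: Y=0.003846 on G[0,3]
R16: Y=0.001412 on G[1,2]
R17: Y=0.04717 on G[3,0]
Imeter: z[4]−=0.163, z[2]+=0.163
solve → V1=-0.09819, V2=0.03617, V3=-0.04929, V4=-3.977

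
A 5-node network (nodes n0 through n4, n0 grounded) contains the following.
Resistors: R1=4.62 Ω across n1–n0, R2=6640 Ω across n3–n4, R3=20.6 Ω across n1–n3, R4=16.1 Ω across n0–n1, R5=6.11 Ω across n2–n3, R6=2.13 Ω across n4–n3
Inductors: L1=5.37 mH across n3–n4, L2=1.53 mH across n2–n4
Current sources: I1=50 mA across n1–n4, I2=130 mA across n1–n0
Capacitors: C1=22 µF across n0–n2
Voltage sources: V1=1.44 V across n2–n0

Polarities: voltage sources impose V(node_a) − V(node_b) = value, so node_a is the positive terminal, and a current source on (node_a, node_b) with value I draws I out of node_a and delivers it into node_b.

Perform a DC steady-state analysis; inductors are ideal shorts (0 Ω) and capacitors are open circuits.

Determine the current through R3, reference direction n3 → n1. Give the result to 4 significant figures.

0.08624 A

Apply KCL at each of the 4 non-ground nodes and solve the resulting linear system.
Node n1: branches {R1, I1, R3, R4, I2} → V_1 = -0.3366
Node n2: branches {R5, L2, C1, V1} → V_2 = 1.440
Node n3: branches {L1, R2, R3, R5, R6} → V_3 = 1.440
Node n4: branches {L1, I1, R2, L2, R6} → V_4 = 1.440
Source currents: i(L1)=-0.08624, i(L2)=0.03624, i(V1)=-0.03624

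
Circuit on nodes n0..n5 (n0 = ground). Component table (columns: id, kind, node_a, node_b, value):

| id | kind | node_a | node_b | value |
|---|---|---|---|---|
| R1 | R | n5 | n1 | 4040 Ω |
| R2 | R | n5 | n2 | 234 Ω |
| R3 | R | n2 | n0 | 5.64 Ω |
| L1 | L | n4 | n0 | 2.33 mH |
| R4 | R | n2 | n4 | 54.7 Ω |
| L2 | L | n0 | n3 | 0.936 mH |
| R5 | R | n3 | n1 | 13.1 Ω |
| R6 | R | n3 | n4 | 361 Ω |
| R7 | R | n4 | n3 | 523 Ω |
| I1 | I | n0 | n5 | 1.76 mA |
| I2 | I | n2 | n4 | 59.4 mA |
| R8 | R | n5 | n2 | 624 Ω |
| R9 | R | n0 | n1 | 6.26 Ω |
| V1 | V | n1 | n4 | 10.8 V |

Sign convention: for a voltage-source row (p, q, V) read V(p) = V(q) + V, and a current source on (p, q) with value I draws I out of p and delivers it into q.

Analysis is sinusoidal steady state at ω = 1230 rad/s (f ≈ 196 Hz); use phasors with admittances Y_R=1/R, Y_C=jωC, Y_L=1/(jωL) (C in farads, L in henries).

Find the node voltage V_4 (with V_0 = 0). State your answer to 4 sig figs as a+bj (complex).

-3.455-4.499j V

MNA unknowns: 5 node voltages V₁..V_5 plus 1 source current (V1)
R1: Y=0.0002475+0.000j on G[5,1]
R2: Y=0.004274+0.000j on G[5,2]
R3: Y=0.1773+0.000j on G[2,0]
L1: Y=0.000-0.3489j on G[4,0]
R4: Y=0.01828+0.000j on G[2,4]
L2: Y=0.000-0.8686j on G[0,3]
R5: Y=0.07634+0.000j on G[3,1]
R6: Y=0.002770+0.000j on G[3,4]
R7: Y=0.001912+0.000j on G[4,3]
I1: z[0]−=0.00176, z[5]+=0.00176
I2: z[2]−=0.0594, z[4]+=0.0594
R8: Y=0.001603+0.000j on G[5,2]
R9: Y=0.1597+0.000j on G[0,1]
V1: row V1−V4=10.8, i_V1 at 1,4
solve → V1=7.345-4.499j, V2=-0.6084-0.4254j, V3=0.4739+0.5826j, V4=-3.455-4.499j, V5=0.0004880-0.5901j
aux → i_V1=-1.700+1.107j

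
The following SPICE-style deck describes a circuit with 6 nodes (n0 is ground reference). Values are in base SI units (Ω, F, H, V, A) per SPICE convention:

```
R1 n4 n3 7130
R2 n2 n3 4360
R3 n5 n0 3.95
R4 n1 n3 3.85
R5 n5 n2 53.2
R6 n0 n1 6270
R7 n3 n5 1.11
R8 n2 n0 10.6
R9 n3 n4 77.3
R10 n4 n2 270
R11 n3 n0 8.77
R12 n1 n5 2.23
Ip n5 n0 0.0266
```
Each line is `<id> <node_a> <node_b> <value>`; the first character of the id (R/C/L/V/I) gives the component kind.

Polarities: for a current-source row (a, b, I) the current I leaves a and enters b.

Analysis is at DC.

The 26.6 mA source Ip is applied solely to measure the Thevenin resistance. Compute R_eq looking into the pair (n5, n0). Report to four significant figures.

R_eq = 2.676 Ω

MNA unknowns: 5 node voltages V₁..V_5
R1: Y=0.0001403 on G[4,3]
R2: Y=0.0002294 on G[2,3]
R3: Y=0.2532 on G[5,0]
R4: Y=0.2597 on G[1,3]
R5: Y=0.01880 on G[5,2]
R6: Y=0.0001595 on G[0,1]
R7: Y=0.9009 on G[3,5]
R8: Y=0.09434 on G[2,0]
R9: Y=0.01294 on G[3,4]
R10: Y=0.003704 on G[4,2]
R11: Y=0.1140 on G[3,0]
R12: Y=0.4484 on G[1,5]
Ip: z[5]−=0.0266, z[0]+=0.0266
solve → V1=-0.06860, V2=-0.01323, V3=-0.06417, V4=-0.05293, V5=-0.07119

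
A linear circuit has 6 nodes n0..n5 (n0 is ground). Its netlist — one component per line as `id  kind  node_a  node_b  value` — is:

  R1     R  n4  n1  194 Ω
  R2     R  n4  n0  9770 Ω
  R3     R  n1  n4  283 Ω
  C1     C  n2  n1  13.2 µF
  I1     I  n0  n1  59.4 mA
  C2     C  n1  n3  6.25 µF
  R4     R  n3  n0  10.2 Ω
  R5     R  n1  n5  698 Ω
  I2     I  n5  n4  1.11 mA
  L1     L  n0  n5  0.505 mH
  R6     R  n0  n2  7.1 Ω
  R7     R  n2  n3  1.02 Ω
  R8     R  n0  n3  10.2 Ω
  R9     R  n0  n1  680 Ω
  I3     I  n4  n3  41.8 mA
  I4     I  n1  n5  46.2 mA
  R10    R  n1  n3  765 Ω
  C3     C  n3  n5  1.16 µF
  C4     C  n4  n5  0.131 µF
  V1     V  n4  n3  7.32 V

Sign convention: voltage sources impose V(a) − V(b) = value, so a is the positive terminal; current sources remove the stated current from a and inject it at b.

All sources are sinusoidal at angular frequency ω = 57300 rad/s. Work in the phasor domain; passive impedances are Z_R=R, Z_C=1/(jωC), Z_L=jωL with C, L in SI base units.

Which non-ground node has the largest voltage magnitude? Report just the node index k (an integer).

4

Element admittances at ω=57300 rad/s:
  Y(R1) = 0.005155+0.000j S between n4,n1
  Y(R2) = 0.0001024+0.000j S between n4,n0
  Y(R3) = 0.003534+0.000j S between n1,n4
  Y(C1) = 0.000+0.7564j S between n2,n1
  I1: injects 0.0594 A into n1 (from n0)
  Y(C2) = 0.000+0.3581j S between n1,n3
  Y(R4) = 0.09804+0.000j S between n3,n0
  Y(R5) = 0.001433+0.000j S between n1,n5
  I2: injects 0.00111 A into n4 (from n5)
  Y(L1) = 0.000-0.03456j S between n0,n5
  Y(R6) = 0.1408+0.000j S between n0,n2
  Y(R7) = 0.9804+0.000j S between n2,n3
  Y(R8) = 0.09804+0.000j S between n0,n3
  Y(R9) = 0.001471+0.000j S between n0,n1
  I3: injects 0.0418 A into n3 (from n4)
  I4: injects 0.0462 A into n5 (from n1)
  Y(R10) = 0.001307+0.000j S between n1,n3
  Y(C3) = 0.000+0.06647j S between n3,n5
  Y(C4) = 0.000+0.007506j S between n4,n5
  V1: constraint V(n4)−V(n3) = 7.32
Assemble and solve the 6×6 MNA system:
  V(n1)=0.2476+0.1137j  V(n2)=0.2516+0.1753j  V(n3)=0.2403+0.2035j  V(n4)=7.560+0.2035j  V(n5)=1.875-0.7028j
  i(V1)=-0.09819-0.04348j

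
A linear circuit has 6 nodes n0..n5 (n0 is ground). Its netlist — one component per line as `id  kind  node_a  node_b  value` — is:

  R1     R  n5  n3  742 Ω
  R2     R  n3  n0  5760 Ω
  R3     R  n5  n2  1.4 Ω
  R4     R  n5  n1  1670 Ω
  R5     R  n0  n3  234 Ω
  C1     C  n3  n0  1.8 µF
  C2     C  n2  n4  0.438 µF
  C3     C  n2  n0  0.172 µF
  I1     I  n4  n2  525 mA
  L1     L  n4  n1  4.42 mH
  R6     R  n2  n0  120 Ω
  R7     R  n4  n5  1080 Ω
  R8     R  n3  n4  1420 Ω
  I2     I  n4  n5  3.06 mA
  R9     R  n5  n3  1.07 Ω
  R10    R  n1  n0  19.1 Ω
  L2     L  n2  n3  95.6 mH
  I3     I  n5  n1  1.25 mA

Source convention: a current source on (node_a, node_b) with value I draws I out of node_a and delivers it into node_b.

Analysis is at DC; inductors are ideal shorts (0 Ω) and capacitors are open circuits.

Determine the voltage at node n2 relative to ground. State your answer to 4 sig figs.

33.87 V

MNA unknowns: 5 node voltages V₁..V_5 plus 2 source currents (L1, L2)
R1: Y=0.001348 on G[5,3]
R2: Y=0.0001736 on G[3,0]
R3: Y=0.7143 on G[5,2]
R4: Y=0.0005988 on G[5,1]
R5: Y=0.004274 on G[0,3]
C1: Y=0.000 on G[3,0]
C2: Y=0.000 on G[2,4]
C3: Y=0.000 on G[2,0]
I1: z[4]−=0.525, z[2]+=0.525
L1: row V4−V1=0, i_L1 at 4,1
R6: Y=0.008333 on G[2,0]
R7: Y=0.0009259 on G[4,5]
R8: Y=0.0007042 on G[3,4]
I2: z[4]−=0.00306, z[5]+=0.00306
R9: Y=0.9346 on G[5,3]
R10: Y=0.05236 on G[1,0]
L2: row V2−V3=0, i_L2 at 2,3
I3: z[5]−=0.00125, z[1]+=0.00125
solve → V1=-8.269, V2=33.87, V3=33.87, V4=-8.269, V5=33.84
aux → i_L1=-0.4594, i_L2=0.2157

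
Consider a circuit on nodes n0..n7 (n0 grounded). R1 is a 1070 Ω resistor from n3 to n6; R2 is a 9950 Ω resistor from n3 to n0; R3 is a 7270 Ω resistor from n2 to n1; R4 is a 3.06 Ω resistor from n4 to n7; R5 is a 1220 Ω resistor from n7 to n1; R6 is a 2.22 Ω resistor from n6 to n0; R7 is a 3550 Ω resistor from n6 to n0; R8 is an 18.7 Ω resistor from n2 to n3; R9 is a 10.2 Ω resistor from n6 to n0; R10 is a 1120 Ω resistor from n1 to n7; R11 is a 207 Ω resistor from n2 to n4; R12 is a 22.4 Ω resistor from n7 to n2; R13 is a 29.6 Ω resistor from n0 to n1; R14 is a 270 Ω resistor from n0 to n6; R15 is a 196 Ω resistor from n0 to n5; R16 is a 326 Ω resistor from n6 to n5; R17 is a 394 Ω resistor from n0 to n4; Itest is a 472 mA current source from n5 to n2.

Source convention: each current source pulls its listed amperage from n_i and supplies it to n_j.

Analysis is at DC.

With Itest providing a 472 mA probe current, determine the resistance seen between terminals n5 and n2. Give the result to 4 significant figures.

R_eq = 323.6 Ω

Apply KCL at each of the 7 non-ground nodes and solve the resulting linear system.
Node n1: branches {R3, R5, R10, R13} → V_1 = 4.576
Node n2: branches {R3, R8, R11, R12, Itest} → V_2 = 94.88
Node n3: branches {R1, R2, R8} → V_3 = 93.08
Node n4: branches {R4, R11, R17} → V_4 = 87.04
Node n5: branches {R15, R16, Itest} → V_5 = -57.84
Node n6: branches {R1, R6, R7, R9, R14, R16} → V_6 = -0.1625
Node n7: branches {R4, R5, R10, R12} → V_7 = 87.60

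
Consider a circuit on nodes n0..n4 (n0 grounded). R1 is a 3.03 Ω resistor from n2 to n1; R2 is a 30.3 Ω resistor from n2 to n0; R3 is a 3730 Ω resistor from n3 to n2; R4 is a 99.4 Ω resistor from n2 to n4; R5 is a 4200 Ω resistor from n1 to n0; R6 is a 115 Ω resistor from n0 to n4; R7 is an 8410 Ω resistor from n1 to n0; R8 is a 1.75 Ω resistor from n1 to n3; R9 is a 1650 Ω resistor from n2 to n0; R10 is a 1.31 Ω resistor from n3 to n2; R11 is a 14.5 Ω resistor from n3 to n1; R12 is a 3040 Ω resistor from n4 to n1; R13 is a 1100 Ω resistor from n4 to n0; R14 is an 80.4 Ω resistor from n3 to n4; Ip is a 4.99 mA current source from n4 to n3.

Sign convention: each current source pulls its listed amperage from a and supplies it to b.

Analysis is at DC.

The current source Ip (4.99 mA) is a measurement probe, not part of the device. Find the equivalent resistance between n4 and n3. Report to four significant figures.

R_eq = 33.33 Ω

Element admittances at DC:
  Y(R1) = 0.3300 S between n2,n1
  Y(R2) = 0.03300 S between n2,n0
  Y(R3) = 0.0002681 S between n3,n2
  Y(R4) = 0.01006 S between n2,n4
  Y(R5) = 0.0002381 S between n1,n0
  Y(R6) = 0.008696 S between n0,n4
  Y(R7) = 0.0001189 S between n1,n0
  Y(R8) = 0.5714 S between n1,n3
  Y(R9) = 0.0006061 S between n2,n0
  Y(R10) = 0.7634 S between n3,n2
  Y(R11) = 0.06897 S between n3,n1
  Y(R12) = 0.0003289 S between n4,n1
  Y(R13) = 0.0009091 S between n4,n0
  Y(R14) = 0.01244 S between n3,n4
  Ip: injects 0.00499 A into n3 (from n4)
Assemble and solve the 4×4 MNA system:
  V(n1)=0.03786  V(n2)=0.03600  V(n3)=0.03893  V(n4)=-0.1274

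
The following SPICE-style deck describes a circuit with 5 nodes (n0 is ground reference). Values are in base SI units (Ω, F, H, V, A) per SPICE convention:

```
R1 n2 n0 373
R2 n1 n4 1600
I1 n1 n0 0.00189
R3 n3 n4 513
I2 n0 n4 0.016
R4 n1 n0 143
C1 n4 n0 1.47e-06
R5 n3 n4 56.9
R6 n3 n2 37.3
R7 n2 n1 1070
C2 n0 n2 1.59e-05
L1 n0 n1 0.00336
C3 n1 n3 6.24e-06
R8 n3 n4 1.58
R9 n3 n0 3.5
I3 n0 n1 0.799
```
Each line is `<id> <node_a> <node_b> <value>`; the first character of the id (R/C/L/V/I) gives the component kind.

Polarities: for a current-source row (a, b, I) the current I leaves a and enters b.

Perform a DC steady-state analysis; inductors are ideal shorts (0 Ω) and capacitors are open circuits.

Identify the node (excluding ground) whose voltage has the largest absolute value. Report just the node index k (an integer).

Element admittances at DC:
  Y(R1) = 0.002681 S between n2,n0
  Y(R2) = 0.0006250 S between n1,n4
  I1: injects 0.00189 A into n0 (from n1)
  Y(R3) = 0.001949 S between n3,n4
  I2: injects 0.016 A into n4 (from n0)
  Y(R4) = 0.006993 S between n1,n0
  Y(C1) = 0.000 S between n4,n0
  Y(R5) = 0.01757 S between n3,n4
  Y(R6) = 0.02681 S between n3,n2
  Y(R7) = 0.0009346 S between n2,n1
  Y(C2) = 0.000 S between n0,n2
  L1: short n0↔n1 (DC inductor)
  Y(C3) = 0.000 S between n1,n3
  Y(R8) = 0.6329 S between n3,n4
  Y(R9) = 0.2857 S between n3,n0
  I3: injects 0.799 A into n1 (from n0)
Assemble and solve the 5×5 MNA system:
  V(n1)=0.000  V(n2)=0.04865  V(n3)=0.05521  V(n4)=0.07966
  i(L1)=-0.7972

4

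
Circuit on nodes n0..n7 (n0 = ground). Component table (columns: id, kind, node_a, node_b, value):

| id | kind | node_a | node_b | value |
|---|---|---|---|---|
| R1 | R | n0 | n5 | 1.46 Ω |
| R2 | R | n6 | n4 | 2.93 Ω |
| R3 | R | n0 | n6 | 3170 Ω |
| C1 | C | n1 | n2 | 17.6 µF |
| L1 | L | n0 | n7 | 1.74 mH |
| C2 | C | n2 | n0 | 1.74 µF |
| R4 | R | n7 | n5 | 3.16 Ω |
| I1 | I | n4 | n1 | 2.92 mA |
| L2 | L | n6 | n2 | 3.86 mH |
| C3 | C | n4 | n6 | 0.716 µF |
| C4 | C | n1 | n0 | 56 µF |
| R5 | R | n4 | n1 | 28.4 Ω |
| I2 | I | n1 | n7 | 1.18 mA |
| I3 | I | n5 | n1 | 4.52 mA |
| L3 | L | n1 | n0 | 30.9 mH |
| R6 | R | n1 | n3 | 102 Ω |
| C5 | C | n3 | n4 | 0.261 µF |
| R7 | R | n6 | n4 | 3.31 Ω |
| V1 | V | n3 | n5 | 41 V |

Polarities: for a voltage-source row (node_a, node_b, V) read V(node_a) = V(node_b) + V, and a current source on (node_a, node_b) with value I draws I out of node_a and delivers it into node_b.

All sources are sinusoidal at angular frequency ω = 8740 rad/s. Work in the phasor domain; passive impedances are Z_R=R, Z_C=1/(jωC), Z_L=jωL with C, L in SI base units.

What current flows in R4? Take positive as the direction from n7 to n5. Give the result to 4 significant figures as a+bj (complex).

Apply KCL at each of the 7 non-ground nodes and solve the resulting linear system.
Node n1: branches {C1, I1, C4, R5, I2, I3, L3, R6} → V_1 = 0.1925-0.7929j
Node n2: branches {C1, C2, L2} → V_2 = 0.4530-0.9783j
Node n3: branches {R6, C5, V1} → V_3 = 40.44-0.1939j
Node n4: branches {R2, I1, C3, R5, C5, R7} → V_4 = -1.064+0.5580j
Node n5: branches {R1, R4, I3, V1} → V_5 = -0.5552-0.1939j
Node n6: branches {R2, R3, L2, C3, R7} → V_6 = -1.131+0.4855j
Node n7: branches {L1, R4, I2} → V_7 = -0.4900-0.2957j
Source currents: i(V1)=-0.3963-0.1006j

0.02062-0.03222j A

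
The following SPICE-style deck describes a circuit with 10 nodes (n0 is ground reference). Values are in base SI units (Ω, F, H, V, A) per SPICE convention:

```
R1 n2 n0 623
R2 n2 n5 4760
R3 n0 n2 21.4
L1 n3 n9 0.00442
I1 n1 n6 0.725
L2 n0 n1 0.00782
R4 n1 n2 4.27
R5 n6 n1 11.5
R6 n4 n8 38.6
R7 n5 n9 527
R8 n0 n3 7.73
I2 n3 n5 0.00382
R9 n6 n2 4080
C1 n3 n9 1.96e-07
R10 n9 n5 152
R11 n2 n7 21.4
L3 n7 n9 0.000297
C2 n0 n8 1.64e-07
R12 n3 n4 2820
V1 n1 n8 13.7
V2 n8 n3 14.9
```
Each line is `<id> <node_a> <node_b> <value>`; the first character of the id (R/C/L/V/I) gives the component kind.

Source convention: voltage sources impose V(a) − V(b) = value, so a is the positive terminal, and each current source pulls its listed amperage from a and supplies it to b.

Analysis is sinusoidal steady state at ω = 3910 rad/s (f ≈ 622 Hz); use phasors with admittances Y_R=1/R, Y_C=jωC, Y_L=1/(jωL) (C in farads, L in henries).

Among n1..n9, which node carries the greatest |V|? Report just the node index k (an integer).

Apply KCL at each of the 9 non-ground nodes and solve the resulting linear system.
Node n1: branches {I1, L2, R4, R5, V1} → V_1 = 21.77+3.669j
Node n2: branches {R1, R2, R3, R4, R9, R11} → V_2 = 15.84+4.806j
Node n3: branches {L1, R8, I2, C1, R12, V2} → V_3 = -6.828+3.669j
Node n4: branches {R6, R12} → V_4 = 7.871+3.669j
Node n5: branches {R2, R7, I2, R10} → V_5 = 2.686+14.47j
Node n6: branches {I1, R5, R9} → V_6 = 30.07+3.672j
Node n7: branches {R11, L3} → V_7 = 2.486+15.44j
Node n8: branches {R6, C2, V1, V2} → V_8 = 8.072+3.669j
Node n9: branches {L1, R7, C1, R10, L3} → V_9 = 1.910+14.71j
Source currents: i(V1)=-1.512+0.9787j, i(V2)=-1.515+0.9735j

6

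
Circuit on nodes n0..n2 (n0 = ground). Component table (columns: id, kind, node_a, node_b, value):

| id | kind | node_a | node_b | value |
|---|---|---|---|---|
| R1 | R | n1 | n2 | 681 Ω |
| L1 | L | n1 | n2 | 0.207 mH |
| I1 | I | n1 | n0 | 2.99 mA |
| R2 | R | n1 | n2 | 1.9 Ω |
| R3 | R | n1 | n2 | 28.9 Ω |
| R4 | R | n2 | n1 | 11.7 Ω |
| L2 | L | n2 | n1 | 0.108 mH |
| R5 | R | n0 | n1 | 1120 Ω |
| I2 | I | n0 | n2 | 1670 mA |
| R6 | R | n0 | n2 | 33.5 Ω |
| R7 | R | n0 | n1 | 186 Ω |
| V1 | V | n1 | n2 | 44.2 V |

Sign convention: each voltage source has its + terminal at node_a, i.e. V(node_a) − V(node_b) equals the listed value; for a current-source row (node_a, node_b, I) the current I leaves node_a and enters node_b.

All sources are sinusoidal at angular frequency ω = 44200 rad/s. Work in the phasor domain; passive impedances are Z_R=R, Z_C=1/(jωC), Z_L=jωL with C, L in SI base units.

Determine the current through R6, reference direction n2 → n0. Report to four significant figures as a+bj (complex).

1.149+0.000j A

MNA unknowns: 2 node voltages V₁..V_2 plus 1 source current (V1)
R1: Y=0.001468+0.000j on G[1,2]
L1: Y=0.000-0.1093j on G[1,2]
I1: z[1]−=0.00299, z[0]+=0.00299
R2: Y=0.5263+0.000j on G[1,2]
R3: Y=0.03460+0.000j on G[1,2]
R4: Y=0.08547+0.000j on G[2,1]
L2: Y=0.000-0.2095j on G[2,1]
R5: Y=0.0008929+0.000j on G[0,1]
I2: z[0]−=1.67, z[2]+=1.67
R6: Y=0.02985+0.000j on G[0,2]
R7: Y=0.005376+0.000j on G[0,1]
V1: row V1−V2=44.2, i_V1 at 1,2
solve → V1=82.68+0.000j, V2=38.48+0.000j
aux → i_V1=-29.16+14.09j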